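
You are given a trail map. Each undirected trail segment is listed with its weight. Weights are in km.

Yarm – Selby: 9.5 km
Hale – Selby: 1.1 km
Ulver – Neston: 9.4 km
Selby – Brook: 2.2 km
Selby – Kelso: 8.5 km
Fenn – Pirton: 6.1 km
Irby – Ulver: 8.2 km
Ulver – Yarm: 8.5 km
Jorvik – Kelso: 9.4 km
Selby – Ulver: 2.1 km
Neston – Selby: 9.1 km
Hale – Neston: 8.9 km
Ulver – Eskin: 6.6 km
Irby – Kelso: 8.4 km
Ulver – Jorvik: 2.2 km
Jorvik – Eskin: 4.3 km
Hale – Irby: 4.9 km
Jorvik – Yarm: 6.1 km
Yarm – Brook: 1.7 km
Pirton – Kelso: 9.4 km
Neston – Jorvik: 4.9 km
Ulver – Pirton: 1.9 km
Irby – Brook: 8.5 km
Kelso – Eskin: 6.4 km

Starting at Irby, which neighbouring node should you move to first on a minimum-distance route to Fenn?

Candidate routes:
Irby → Ulver → Pirton → Fenn: 8.2+1.9+6.1 = 16.2
Irby → Hale → Selby → Ulver → Pirton → Fenn: 4.9+1.1+2.1+1.9+6.1 = 16.1
Irby → Brook → Selby → Ulver → Pirton → Fenn: 8.5+2.2+2.1+1.9+6.1 = 20.8
Irby → Kelso → Pirton → Fenn: 8.4+9.4+6.1 = 23.9
The minimum is 16.1 km via Irby → Hale → Selby → Ulver → Pirton → Fenn.
So from Irby the first move is to Hale.

Hale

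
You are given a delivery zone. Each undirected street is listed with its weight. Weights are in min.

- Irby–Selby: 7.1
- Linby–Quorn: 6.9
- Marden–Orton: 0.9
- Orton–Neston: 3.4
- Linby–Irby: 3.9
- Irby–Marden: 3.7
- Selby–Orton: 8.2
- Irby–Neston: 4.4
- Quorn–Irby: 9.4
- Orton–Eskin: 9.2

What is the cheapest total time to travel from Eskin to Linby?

Enumerating some paths:
Eskin - Orton - Marden - Irby - Quorn - Linby: 9.2+0.9+3.7+9.4+6.9 = 30.1
Eskin - Orton - Selby - Irby - Linby: 9.2+8.2+7.1+3.9 = 28.4
Eskin - Orton - Neston - Irby - Linby: 9.2+3.4+4.4+3.9 = 20.9
Eskin - Orton - Marden - Irby - Linby: 9.2+0.9+3.7+3.9 = 17.7
Cheapest is Eskin - Orton - Marden - Irby - Linby at 17.7 min.

17.7 min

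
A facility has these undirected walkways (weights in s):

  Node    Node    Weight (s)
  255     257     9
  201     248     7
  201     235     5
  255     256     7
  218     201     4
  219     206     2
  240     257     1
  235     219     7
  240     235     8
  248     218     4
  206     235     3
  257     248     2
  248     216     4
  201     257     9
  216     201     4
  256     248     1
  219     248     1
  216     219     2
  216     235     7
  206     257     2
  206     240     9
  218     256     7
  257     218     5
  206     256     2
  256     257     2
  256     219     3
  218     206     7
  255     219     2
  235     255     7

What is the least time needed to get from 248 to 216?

3 s

Compare a few routes:
248 → 219 → 216: 1+2 = 3
248 → 216: 4 = 4
Cheapest is 248 → 219 → 216 at 3 s.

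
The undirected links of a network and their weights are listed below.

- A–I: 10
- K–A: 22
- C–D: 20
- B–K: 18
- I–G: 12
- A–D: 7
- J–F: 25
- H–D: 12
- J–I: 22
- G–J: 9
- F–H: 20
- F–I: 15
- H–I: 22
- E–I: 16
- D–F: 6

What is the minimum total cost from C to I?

37

Running Dijkstra from C:
C: 0
D: 20  (via C)
F: 26  (via D)
A: 27  (via D)
H: 32  (via D)
I: 37  (via A)
Shortest route: C → D → A → I = 37.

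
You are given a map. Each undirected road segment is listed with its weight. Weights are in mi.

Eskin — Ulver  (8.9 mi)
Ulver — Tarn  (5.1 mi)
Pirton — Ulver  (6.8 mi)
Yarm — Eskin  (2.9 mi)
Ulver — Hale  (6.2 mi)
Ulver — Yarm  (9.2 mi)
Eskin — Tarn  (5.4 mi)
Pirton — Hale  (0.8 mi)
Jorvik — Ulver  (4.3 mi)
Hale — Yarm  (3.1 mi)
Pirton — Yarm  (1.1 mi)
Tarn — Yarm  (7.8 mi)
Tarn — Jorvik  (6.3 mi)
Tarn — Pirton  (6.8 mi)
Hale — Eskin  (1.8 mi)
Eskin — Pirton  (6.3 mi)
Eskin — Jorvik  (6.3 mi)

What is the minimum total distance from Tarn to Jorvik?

Running Dijkstra from Tarn:
Tarn: 0
Ulver: 5.1  (via Tarn)
Eskin: 5.4  (via Tarn)
Jorvik: 6.3  (via Tarn)
Shortest route: Tarn–Jorvik = 6.3 mi.

6.3 mi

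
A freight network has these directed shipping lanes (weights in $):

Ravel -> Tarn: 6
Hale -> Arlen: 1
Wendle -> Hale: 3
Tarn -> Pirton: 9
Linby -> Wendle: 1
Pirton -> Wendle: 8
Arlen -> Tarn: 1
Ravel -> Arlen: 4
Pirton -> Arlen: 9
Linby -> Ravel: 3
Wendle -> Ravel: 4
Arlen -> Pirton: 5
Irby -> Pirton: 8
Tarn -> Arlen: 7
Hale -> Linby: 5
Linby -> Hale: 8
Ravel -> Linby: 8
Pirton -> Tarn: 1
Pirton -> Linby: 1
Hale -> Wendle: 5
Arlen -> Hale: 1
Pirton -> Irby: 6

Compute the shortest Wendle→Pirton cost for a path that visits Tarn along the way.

$14

Shortest Wendle→Tarn: Wendle–Hale–Arlen–Tarn = 5
Best Tarn to Pirton: Tarn–Pirton costing 9
Total via Tarn: 5 + 9 = $14.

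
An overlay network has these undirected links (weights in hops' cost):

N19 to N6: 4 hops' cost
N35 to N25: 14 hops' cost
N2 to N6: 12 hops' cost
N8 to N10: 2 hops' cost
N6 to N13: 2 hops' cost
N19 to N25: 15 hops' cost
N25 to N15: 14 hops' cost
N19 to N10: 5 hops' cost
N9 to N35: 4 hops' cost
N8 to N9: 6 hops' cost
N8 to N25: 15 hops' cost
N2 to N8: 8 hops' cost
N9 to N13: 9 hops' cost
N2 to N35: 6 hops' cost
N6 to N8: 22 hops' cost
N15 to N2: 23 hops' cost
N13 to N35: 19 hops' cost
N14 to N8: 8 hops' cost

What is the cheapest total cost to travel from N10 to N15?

31 hops' cost

Compare a few routes:
N10–N19–N25–N15: 5+15+14 = 34
N10–N8–N2–N15: 2+8+23 = 33
N10–N8–N9–N35–N25–N15: 2+6+4+14+14 = 40
N10–N8–N25–N15: 2+15+14 = 31
The minimum is 31 hops' cost via N10–N8–N25–N15.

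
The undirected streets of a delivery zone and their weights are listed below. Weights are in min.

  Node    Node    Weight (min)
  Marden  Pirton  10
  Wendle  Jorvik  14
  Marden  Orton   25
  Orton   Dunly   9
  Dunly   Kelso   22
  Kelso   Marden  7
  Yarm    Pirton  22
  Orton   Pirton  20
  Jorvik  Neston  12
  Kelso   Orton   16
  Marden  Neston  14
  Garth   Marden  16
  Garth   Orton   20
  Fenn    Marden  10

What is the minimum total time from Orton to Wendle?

Compare a few routes:
Orton - Kelso - Marden - Neston - Jorvik - Wendle: 16+7+14+12+14 = 63
Orton - Garth - Marden - Neston - Jorvik - Wendle: 20+16+14+12+14 = 76
Orton - Pirton - Marden - Neston - Jorvik - Wendle: 20+10+14+12+14 = 70
Orton - Marden - Neston - Jorvik - Wendle: 25+14+12+14 = 65
The minimum is 63 min via Orton - Kelso - Marden - Neston - Jorvik - Wendle.

63 min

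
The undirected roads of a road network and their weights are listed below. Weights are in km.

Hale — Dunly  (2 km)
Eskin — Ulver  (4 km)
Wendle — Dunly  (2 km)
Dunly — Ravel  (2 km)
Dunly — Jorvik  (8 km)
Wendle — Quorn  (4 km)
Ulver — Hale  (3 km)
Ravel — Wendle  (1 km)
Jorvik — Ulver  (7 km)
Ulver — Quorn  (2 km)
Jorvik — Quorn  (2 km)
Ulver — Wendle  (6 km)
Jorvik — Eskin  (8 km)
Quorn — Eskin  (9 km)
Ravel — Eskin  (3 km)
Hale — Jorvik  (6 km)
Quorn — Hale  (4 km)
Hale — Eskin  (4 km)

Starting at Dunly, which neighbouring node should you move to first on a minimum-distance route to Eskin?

Enumerating some paths:
Dunly–Hale–Eskin: 2+4 = 6
Dunly–Ravel–Eskin: 2+3 = 5
Dunly–Hale–Ulver–Eskin: 2+3+4 = 9
Dunly–Wendle–Ravel–Eskin: 2+1+3 = 6
Cheapest is Dunly–Ravel–Eskin at 5 km.
So from Dunly the first move is to Ravel.

Ravel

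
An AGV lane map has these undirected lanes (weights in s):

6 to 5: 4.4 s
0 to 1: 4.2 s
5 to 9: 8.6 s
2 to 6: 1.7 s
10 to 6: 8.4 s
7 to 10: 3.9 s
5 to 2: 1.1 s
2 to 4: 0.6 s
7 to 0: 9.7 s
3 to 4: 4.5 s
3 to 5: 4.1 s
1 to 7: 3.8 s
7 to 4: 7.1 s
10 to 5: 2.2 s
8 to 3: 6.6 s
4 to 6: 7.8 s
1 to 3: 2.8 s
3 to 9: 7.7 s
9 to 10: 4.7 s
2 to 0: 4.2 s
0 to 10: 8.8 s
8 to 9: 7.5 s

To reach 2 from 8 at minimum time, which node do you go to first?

Compare a few routes:
8 → 3 → 5 → 2: 6.6+4.1+1.1 = 11.8
8 → 3 → 4 → 2: 6.6+4.5+0.6 = 11.7
The minimum is 11.7 s via 8 → 3 → 4 → 2.
So from 8 the first move is to 3.

3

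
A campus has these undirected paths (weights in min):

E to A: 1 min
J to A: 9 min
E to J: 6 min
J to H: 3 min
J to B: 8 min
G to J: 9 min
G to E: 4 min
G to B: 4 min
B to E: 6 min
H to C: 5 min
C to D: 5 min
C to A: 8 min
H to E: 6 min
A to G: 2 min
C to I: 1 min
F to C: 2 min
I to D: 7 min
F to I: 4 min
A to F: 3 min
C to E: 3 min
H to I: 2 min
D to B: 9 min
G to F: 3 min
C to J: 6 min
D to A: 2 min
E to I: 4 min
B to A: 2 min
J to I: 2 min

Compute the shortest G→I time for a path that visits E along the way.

7 min

Best G to E: G → A → E costing 3
Best E to I: E → I costing 4
Total via E: 3 + 4 = 7 min.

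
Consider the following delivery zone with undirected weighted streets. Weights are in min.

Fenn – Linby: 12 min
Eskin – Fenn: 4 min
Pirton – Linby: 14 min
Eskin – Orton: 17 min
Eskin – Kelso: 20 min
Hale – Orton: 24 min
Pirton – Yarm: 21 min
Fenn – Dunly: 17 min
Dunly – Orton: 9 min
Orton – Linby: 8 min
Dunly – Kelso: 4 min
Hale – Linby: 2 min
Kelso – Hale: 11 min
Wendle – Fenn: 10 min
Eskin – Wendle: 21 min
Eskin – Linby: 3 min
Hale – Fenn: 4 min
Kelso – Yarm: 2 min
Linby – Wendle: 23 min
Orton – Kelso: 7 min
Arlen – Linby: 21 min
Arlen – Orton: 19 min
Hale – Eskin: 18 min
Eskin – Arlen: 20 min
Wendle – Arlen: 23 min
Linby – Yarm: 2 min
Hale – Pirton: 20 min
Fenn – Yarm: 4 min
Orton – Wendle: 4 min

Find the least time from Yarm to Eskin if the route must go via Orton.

20 min

Shortest Yarm→Orton: Yarm → Kelso → Orton = 9
Shortest Orton→Eskin: Orton → Linby → Eskin = 11
Total via Orton: 9 + 11 = 20 min.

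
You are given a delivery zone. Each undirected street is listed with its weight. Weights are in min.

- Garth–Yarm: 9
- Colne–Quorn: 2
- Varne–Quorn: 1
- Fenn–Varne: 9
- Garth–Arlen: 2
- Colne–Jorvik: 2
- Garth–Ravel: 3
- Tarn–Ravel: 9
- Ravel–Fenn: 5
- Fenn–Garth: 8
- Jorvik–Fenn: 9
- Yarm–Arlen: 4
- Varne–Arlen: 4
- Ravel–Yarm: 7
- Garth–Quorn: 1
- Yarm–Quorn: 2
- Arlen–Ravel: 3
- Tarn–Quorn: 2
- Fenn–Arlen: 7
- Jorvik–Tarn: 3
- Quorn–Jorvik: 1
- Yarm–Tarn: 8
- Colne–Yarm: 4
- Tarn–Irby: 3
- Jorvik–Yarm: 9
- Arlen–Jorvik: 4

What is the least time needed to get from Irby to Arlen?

Running Dijkstra from Irby:
Irby: 0
Tarn: 3  (via Irby)
Quorn: 5  (via Tarn)
Varne: 6  (via Quorn)
Garth: 6  (via Quorn)
Jorvik: 6  (via Tarn)
Colne: 7  (via Quorn)
Yarm: 7  (via Quorn)
Arlen: 8  (via Garth)
Shortest route: Irby–Tarn–Quorn–Garth–Arlen = 8 min.

8 min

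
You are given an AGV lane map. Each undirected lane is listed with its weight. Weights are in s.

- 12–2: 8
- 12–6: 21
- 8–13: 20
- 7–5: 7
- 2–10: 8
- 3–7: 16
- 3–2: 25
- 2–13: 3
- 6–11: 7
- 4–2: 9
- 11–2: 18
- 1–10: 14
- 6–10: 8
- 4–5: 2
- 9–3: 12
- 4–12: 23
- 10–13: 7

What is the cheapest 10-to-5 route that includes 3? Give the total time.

56 s

Shortest 10→3: 10 → 2 → 3 = 33
Shortest 3→5: 3 → 7 → 5 = 23
Total via 3: 33 + 23 = 56 s.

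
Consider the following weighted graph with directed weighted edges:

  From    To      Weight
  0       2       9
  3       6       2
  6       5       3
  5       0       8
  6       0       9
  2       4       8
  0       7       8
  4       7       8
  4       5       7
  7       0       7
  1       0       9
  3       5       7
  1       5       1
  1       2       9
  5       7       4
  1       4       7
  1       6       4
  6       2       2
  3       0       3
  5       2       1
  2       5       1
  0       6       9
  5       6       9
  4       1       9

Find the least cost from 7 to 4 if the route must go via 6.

26

Best 7 to 6: 7 → 0 → 6 costing 16
Shortest 6→4: 6 → 2 → 4 = 10
Total via 6: 16 + 10 = 26.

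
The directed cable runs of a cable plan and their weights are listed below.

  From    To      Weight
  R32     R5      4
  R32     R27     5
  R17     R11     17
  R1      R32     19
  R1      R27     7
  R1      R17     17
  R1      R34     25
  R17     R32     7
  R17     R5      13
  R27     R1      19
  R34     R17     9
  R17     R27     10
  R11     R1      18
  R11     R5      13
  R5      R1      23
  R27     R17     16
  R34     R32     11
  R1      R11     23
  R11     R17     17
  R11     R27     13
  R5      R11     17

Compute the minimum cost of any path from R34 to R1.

35

Running Dijkstra from R34:
R34: 0
R17: 9  (via R34)
R32: 11  (via R34)
R5: 15  (via R32)
R27: 16  (via R32)
R11: 26  (via R17)
R1: 35  (via R27)
Shortest route: R34–R32–R27–R1 = 35.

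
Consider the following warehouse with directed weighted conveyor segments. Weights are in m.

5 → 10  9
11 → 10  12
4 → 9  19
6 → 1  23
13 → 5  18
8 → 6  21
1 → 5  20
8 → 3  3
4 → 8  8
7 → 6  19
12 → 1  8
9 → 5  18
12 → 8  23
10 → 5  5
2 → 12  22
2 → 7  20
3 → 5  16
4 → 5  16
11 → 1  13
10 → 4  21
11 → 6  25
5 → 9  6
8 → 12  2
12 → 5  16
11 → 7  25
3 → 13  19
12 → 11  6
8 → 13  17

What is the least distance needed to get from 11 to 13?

58 m

Candidate routes:
11 → 10 → 4 → 8 → 13: 12+21+8+17 = 58
11 → 10 → 4 → 8 → 3 → 13: 12+21+8+3+19 = 63
11 → 1 → 5 → 10 → 4 → 8 → 13: 13+20+9+21+8+17 = 88
11 → 1 → 5 → 10 → 4 → 8 → 3 → 13: 13+20+9+21+8+3+19 = 93
The minimum is 58 m via 11 → 10 → 4 → 8 → 13.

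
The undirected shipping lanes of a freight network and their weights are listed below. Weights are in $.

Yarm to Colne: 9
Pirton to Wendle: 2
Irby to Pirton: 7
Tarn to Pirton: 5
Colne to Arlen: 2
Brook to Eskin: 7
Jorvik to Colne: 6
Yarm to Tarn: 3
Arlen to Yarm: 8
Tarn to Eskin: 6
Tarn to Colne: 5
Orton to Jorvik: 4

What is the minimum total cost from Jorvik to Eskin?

Candidate routes:
Jorvik - Colne - Tarn - Eskin: 6+5+6 = 17
Jorvik - Colne - Yarm - Tarn - Eskin: 6+9+3+6 = 24
Cheapest is Jorvik - Colne - Tarn - Eskin at $17.

$17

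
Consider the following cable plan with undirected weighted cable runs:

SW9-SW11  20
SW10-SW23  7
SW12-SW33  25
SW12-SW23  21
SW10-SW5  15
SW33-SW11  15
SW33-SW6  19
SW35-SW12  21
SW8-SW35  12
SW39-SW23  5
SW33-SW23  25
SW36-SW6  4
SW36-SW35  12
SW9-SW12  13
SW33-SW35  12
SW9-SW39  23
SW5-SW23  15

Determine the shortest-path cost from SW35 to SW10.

44

Shortest distances from SW35:
SW35: 0
SW8: 12  (via SW35)
SW36: 12  (via SW35)
SW33: 12  (via SW35)
SW6: 16  (via SW36)
SW12: 21  (via SW35)
SW11: 27  (via SW33)
SW9: 34  (via SW12)
SW23: 37  (via SW33)
SW39: 42  (via SW23)
SW10: 44  (via SW23)
Shortest route: SW35 → SW33 → SW23 → SW10 = 44.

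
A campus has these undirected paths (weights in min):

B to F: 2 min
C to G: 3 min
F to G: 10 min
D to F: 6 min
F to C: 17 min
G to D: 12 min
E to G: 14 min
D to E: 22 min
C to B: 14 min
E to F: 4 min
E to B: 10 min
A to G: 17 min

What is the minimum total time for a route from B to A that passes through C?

34 min

Shortest B→C: B → C = 14
Shortest C→A: C → G → A = 20
Total via C: 14 + 20 = 34 min.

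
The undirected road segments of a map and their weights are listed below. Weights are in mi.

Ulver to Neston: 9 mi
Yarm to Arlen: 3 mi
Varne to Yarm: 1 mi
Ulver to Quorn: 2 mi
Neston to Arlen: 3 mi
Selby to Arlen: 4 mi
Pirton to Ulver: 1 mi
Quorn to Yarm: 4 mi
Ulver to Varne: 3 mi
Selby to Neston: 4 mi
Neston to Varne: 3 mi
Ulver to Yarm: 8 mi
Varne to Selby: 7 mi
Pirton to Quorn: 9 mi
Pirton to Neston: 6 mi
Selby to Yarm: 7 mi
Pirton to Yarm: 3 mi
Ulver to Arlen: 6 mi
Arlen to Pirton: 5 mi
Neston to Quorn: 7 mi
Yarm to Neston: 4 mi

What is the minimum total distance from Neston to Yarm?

Candidate routes:
Neston → Yarm: 4 = 4
Neston → Arlen → Yarm: 3+3 = 6
The minimum is 4 mi via Neston → Yarm.

4 mi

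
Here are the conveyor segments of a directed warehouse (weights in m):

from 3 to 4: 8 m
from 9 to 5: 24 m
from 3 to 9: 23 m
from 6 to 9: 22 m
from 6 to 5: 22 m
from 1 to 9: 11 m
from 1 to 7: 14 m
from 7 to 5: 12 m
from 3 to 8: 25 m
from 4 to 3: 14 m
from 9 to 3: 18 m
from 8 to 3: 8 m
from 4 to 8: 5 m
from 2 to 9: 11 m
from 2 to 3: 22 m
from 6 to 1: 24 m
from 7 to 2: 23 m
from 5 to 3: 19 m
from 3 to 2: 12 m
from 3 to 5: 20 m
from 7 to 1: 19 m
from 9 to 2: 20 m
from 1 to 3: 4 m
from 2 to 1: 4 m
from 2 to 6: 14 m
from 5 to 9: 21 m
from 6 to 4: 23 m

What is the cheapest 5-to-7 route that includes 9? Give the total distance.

Best 5 to 9: 5–9 costing 21
Best 9 to 7: 9–2–1–7 costing 38
Total via 9: 21 + 38 = 59 m.

59 m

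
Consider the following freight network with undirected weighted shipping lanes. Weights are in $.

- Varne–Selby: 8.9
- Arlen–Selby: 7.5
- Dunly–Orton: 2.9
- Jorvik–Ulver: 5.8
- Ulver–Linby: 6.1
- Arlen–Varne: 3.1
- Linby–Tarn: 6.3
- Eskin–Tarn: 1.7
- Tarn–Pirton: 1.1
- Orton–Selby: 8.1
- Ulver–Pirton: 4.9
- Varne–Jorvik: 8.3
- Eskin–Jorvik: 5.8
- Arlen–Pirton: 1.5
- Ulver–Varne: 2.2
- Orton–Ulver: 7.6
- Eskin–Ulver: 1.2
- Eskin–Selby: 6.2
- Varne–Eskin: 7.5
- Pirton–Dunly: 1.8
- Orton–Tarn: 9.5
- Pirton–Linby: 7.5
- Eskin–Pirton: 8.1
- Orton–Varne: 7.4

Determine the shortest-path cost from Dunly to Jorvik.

Settle nodes by increasing distance from Dunly:
Dunly: 0
Pirton: 1.8  (via Dunly)
Tarn: 2.9  (via Pirton)
Orton: 2.9  (via Dunly)
Arlen: 3.3  (via Pirton)
Eskin: 4.6  (via Tarn)
Ulver: 5.8  (via Eskin)
Varne: 6.4  (via Arlen)
Linby: 9.2  (via Tarn)
Jorvik: 10.4  (via Eskin)
Shortest route: Dunly → Pirton → Tarn → Eskin → Jorvik = $10.4.

$10.4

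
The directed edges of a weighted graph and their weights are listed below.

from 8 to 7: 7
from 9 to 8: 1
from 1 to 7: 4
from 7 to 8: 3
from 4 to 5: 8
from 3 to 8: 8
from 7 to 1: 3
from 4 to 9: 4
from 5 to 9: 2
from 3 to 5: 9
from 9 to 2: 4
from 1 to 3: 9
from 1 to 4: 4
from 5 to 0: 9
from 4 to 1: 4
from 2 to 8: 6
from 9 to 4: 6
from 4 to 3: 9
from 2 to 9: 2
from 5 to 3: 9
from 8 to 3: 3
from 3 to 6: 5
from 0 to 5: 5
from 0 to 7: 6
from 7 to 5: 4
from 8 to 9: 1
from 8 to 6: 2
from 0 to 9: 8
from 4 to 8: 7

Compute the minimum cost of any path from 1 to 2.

Compare a few routes:
1 - 4 - 9 - 2: 4+4+4 = 12
1 - 7 - 5 - 9 - 2: 4+4+2+4 = 14
The minimum is 12 via 1 - 4 - 9 - 2.

12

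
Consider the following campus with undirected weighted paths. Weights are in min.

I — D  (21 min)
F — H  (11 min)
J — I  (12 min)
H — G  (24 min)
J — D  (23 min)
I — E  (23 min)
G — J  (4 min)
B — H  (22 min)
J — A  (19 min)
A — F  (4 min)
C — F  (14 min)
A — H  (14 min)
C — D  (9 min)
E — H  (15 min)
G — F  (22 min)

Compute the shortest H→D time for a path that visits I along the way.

59 min

Best H to I: H–E–I costing 38
Best I to D: I–D costing 21
Total via I: 38 + 21 = 59 min.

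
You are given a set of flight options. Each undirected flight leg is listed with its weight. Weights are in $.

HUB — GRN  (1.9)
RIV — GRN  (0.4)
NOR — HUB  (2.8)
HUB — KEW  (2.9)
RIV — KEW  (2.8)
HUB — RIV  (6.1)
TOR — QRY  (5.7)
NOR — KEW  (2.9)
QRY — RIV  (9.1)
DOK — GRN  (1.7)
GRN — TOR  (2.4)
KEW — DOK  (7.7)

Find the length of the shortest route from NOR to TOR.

Settle nodes by increasing distance from NOR:
NOR: 0
HUB: 2.8  (via NOR)
KEW: 2.9  (via NOR)
GRN: 4.7  (via HUB)
RIV: 5.1  (via GRN)
DOK: 6.4  (via GRN)
TOR: 7.1  (via GRN)
Shortest route: NOR–HUB–GRN–TOR = $7.1.

$7.1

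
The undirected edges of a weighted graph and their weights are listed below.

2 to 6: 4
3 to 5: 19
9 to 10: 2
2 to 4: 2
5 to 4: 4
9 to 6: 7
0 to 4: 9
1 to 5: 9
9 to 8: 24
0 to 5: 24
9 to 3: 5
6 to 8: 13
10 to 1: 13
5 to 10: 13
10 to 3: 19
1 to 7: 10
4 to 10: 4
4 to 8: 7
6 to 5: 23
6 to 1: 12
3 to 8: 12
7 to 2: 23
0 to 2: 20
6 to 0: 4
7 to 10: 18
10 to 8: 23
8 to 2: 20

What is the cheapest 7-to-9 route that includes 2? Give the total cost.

Best 7 to 2: 7–2 costing 23
Best 2 to 9: 2–4–10–9 costing 8
Total via 2: 23 + 8 = 31.

31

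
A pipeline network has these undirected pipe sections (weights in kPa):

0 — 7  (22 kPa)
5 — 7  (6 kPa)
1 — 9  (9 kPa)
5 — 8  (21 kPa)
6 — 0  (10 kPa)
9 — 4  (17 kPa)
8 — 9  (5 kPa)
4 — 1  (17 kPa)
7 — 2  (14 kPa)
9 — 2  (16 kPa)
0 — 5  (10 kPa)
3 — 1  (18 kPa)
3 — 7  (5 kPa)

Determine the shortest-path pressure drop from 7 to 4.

Candidate routes:
7 - 2 - 9 - 4: 14+16+17 = 47
7 - 3 - 1 - 4: 5+18+17 = 40
Cheapest is 7 - 3 - 1 - 4 at 40 kPa.

40 kPa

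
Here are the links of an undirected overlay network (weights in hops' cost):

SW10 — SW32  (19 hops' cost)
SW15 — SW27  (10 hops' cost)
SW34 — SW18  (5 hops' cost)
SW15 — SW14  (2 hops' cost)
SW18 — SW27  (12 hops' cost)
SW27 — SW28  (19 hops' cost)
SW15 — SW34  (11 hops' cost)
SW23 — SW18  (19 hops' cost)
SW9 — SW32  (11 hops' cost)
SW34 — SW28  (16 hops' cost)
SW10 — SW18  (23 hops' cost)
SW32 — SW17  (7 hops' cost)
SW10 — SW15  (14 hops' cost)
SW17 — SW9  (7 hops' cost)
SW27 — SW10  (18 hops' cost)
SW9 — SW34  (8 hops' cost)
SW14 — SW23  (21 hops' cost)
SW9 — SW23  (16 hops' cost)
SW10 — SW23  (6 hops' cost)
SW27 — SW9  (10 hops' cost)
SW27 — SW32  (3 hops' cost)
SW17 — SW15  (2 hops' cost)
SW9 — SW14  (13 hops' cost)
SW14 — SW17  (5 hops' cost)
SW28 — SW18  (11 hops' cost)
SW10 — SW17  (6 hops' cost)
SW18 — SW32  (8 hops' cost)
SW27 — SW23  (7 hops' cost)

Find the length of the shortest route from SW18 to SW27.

Enumerating some paths:
SW18 - SW32 - SW27: 8+3 = 11
SW18 - SW27: 12 = 12
Cheapest is SW18 - SW32 - SW27 at 11 hops' cost.

11 hops' cost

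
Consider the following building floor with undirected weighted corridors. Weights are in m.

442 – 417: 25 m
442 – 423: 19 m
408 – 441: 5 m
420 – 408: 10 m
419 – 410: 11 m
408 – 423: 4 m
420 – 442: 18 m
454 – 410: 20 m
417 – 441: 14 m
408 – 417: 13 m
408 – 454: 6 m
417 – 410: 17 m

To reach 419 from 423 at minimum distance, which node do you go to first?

Enumerating some paths:
423 → 408 → 441 → 417 → 410 → 419: 4+5+14+17+11 = 51
423 → 408 → 454 → 410 → 419: 4+6+20+11 = 41
423 → 408 → 417 → 410 → 419: 4+13+17+11 = 45
Cheapest is 423 → 408 → 454 → 410 → 419 at 41 m.
So from 423 the first move is to 408.

408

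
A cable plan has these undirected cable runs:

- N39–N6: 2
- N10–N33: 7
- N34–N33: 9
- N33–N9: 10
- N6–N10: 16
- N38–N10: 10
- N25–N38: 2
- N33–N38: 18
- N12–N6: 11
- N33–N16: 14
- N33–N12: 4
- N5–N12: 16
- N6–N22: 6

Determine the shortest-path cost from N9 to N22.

Running Dijkstra from N9:
N9: 0
N33: 10  (via N9)
N12: 14  (via N33)
N10: 17  (via N33)
N34: 19  (via N33)
N16: 24  (via N33)
N6: 25  (via N12)
N38: 27  (via N10)
N39: 27  (via N6)
N25: 29  (via N38)
N5: 30  (via N12)
N22: 31  (via N6)
Shortest route: N9–N33–N12–N6–N22 = 31.

31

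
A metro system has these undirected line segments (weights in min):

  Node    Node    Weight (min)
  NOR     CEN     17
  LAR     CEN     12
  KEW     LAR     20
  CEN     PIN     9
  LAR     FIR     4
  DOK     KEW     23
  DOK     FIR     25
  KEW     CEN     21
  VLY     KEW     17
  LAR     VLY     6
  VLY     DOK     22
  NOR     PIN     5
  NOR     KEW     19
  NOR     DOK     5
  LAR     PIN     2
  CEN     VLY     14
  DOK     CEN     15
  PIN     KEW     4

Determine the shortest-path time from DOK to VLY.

Candidate routes:
DOK → NOR → PIN → LAR → VLY: 5+5+2+6 = 18
DOK → VLY: 22 = 22
DOK → CEN → VLY: 15+14 = 29
Cheapest is DOK → NOR → PIN → LAR → VLY at 18 min.

18 min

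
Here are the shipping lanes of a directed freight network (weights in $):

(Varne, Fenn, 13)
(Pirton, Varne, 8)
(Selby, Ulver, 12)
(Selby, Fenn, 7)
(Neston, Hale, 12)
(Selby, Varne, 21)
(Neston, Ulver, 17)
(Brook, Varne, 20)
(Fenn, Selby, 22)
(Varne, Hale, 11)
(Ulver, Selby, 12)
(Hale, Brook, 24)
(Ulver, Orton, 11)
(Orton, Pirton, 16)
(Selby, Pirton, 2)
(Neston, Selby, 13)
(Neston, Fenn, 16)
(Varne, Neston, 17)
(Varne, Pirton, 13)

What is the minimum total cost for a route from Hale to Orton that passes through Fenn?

$102

Best Hale to Fenn: Hale–Brook–Varne–Fenn costing 57
Shortest Fenn→Orton: Fenn–Selby–Ulver–Orton = 45
Total via Fenn: 57 + 45 = $102.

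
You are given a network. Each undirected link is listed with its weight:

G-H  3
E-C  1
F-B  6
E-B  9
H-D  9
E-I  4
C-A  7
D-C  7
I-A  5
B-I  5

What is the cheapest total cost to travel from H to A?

Compare a few routes:
H–D–C–E–I–A: 9+7+1+4+5 = 26
H–D–C–A: 9+7+7 = 23
The minimum is 23 via H–D–C–A.

23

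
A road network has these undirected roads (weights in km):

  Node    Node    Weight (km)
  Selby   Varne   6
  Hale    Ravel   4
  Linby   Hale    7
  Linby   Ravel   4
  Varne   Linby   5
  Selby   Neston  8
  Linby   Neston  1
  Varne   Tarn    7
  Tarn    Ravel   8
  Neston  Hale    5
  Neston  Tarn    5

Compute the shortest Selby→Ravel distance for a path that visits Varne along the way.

15 km

Best Selby to Varne: Selby → Varne costing 6
Shortest Varne→Ravel: Varne → Linby → Ravel = 9
Total via Varne: 6 + 9 = 15 km.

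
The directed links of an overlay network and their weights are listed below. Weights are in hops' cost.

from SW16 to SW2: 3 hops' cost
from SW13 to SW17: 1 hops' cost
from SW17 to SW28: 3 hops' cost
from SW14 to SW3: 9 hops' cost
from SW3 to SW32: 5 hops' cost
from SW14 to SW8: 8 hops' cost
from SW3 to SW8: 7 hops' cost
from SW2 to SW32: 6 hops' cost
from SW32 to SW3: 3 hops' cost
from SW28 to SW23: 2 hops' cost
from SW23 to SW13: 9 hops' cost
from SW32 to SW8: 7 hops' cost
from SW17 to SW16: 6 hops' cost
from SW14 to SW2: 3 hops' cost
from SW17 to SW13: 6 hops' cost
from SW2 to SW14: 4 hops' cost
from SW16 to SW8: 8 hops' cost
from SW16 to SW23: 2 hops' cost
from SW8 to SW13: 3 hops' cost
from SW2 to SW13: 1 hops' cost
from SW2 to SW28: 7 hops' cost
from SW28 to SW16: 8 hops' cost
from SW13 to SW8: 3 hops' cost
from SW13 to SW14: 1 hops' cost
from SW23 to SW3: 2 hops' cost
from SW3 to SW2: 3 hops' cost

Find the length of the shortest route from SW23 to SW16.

Compare a few routes:
SW23 → SW13 → SW17 → SW16: 9+1+6 = 16
SW23 → SW3 → SW2 → SW13 → SW17 → SW16: 2+3+1+1+6 = 13
Cheapest is SW23 → SW3 → SW2 → SW13 → SW17 → SW16 at 13 hops' cost.

13 hops' cost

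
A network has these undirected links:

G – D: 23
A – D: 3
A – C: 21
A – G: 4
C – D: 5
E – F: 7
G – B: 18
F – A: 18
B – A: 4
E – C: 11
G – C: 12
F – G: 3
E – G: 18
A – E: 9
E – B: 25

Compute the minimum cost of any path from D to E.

Enumerating some paths:
D - C - E: 5+11 = 16
D - A - E: 3+9 = 12
Cheapest is D - A - E at 12.

12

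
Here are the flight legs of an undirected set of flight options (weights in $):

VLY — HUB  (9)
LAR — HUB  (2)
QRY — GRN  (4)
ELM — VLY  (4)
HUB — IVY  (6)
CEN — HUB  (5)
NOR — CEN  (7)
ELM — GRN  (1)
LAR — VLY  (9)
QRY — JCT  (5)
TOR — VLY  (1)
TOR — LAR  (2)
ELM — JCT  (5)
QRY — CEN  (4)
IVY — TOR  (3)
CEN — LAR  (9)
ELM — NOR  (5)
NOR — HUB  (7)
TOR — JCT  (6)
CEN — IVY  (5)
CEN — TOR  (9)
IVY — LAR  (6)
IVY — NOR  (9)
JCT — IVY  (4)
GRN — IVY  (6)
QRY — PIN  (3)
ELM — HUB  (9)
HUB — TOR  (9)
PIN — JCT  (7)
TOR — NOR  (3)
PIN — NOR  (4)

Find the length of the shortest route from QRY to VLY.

$9

Compare a few routes:
QRY → PIN → NOR → TOR → VLY: 3+4+3+1 = 11
QRY → GRN → ELM → VLY: 4+1+4 = 9
Cheapest is QRY → GRN → ELM → VLY at $9.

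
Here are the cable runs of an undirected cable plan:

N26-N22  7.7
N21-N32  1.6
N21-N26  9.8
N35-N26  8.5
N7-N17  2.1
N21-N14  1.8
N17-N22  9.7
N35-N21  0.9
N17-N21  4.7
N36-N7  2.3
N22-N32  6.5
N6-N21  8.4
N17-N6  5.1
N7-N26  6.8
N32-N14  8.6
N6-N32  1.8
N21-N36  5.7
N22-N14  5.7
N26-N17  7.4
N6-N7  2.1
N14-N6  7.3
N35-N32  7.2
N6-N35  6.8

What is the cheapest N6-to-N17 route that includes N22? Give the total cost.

18

Best N6 to N22: N6–N32–N22 costing 8.3
Best N22 to N17: N22–N17 costing 9.7
Total via N22: 8.3 + 9.7 = 18.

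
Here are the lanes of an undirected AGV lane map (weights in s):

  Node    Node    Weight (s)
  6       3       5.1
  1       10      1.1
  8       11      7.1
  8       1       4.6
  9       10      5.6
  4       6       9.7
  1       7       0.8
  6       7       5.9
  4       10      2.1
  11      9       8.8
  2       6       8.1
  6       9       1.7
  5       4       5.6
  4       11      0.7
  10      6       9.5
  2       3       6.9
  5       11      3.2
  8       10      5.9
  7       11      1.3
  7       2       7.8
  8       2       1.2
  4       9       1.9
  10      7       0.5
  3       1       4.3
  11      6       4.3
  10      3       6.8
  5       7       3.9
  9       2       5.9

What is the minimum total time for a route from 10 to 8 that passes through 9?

Shortest 10→9: 10 → 4 → 9 = 4
Shortest 9→8: 9 → 2 → 8 = 7.1
Total via 9: 4 + 7.1 = 11.1 s.

11.1 s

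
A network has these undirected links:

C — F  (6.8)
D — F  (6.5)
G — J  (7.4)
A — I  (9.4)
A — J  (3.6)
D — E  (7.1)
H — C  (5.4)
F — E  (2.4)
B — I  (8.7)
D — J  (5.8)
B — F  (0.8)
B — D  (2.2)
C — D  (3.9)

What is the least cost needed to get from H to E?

Running Dijkstra from H:
H: 0
C: 5.4  (via H)
D: 9.3  (via C)
B: 11.5  (via D)
F: 12.2  (via C)
E: 14.6  (via F)
Shortest route: H → C → F → E = 14.6.

14.6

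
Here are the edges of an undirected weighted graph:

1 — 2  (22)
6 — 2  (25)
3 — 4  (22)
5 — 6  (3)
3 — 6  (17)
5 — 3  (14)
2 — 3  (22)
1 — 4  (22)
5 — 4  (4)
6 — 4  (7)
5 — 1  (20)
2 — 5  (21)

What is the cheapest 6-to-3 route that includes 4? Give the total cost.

25

Best 6 to 4: 6–4 costing 7
Best 4 to 3: 4–5–3 costing 18
Total via 4: 7 + 18 = 25.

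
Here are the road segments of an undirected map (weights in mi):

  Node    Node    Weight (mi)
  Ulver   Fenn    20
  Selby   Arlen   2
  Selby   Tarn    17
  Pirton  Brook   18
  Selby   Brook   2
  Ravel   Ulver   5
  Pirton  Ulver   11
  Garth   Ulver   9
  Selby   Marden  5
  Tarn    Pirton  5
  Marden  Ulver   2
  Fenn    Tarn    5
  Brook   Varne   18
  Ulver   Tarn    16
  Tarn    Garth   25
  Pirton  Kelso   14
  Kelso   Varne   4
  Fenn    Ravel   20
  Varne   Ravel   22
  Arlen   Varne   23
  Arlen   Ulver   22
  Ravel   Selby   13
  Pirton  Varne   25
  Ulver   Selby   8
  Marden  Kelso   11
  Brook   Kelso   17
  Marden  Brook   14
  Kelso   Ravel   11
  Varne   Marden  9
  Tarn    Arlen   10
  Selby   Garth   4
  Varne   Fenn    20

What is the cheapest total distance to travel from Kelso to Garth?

Settle nodes by increasing distance from Kelso:
Kelso: 0
Varne: 4  (via Kelso)
Ravel: 11  (via Kelso)
Marden: 11  (via Kelso)
Ulver: 13  (via Marden)
Pirton: 14  (via Kelso)
Selby: 16  (via Marden)
Brook: 17  (via Kelso)
Arlen: 18  (via Selby)
Tarn: 19  (via Pirton)
Garth: 20  (via Selby)
Shortest route: Kelso–Marden–Selby–Garth = 20 mi.

20 mi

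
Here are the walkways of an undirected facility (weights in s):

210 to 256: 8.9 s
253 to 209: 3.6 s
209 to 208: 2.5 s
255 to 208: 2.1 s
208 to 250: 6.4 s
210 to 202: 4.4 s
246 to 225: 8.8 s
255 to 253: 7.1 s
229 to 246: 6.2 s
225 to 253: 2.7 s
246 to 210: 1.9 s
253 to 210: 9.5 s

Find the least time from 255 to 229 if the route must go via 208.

25.8 s

Best 255 to 208: 255 → 208 costing 2.1
Best 208 to 229: 208 → 209 → 253 → 210 → 246 → 229 costing 23.7
Total via 208: 2.1 + 23.7 = 25.8 s.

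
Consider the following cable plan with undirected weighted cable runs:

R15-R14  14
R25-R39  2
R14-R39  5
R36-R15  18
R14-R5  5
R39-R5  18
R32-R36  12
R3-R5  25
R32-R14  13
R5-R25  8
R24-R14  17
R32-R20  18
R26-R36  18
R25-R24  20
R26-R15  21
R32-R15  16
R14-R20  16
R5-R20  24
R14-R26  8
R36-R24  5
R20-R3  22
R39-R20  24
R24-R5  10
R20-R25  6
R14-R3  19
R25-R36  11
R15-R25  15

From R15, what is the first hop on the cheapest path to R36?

Enumerating some paths:
R15–R36: 18 = 18
R15–R25–R36: 15+11 = 26
Cheapest is R15–R36 at 18.
So from R15 the first move is to R36.

R36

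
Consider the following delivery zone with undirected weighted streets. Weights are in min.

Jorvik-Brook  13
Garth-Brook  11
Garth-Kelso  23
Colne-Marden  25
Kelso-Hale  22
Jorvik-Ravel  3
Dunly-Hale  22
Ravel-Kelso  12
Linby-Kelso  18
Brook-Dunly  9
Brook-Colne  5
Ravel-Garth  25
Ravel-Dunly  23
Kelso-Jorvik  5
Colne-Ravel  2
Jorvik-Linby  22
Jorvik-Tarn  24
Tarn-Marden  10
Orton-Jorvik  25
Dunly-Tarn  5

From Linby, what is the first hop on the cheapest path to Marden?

Enumerating some paths:
Linby–Jorvik–Ravel–Colne–Marden: 22+3+2+25 = 52
Linby–Kelso–Jorvik–Ravel–Colne–Marden: 18+5+3+2+25 = 53
Cheapest is Linby–Jorvik–Ravel–Colne–Marden at 52 min.
So from Linby the first move is to Jorvik.

Jorvik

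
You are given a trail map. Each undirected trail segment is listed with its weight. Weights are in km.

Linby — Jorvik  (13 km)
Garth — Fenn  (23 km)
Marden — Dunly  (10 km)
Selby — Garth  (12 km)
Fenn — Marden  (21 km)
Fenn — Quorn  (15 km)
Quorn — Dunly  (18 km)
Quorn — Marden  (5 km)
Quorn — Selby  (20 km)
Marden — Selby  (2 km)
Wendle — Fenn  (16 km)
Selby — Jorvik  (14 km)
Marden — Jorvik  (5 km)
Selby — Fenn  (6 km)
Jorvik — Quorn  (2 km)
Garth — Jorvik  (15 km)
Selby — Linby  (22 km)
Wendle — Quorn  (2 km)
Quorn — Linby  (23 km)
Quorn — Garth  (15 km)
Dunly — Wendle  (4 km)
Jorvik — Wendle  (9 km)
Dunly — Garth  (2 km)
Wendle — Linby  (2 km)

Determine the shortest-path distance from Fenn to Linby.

Enumerating some paths:
Fenn → Wendle → Linby: 16+2 = 18
Fenn → Quorn → Wendle → Linby: 15+2+2 = 19
Fenn → Selby → Marden → Quorn → Wendle → Linby: 6+2+5+2+2 = 17
Fenn → Selby → Marden → Jorvik → Quorn → Wendle → Linby: 6+2+5+2+2+2 = 19
The minimum is 17 km via Fenn → Selby → Marden → Quorn → Wendle → Linby.

17 km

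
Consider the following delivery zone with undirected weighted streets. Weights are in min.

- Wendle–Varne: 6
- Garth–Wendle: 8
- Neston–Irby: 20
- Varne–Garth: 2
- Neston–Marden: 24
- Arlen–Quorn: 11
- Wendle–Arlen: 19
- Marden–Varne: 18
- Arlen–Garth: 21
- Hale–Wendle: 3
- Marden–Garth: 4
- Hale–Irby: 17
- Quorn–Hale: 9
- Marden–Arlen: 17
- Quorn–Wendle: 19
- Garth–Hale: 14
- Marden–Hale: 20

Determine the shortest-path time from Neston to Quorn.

46 min

Settle nodes by increasing distance from Neston:
Neston: 0
Irby: 20  (via Neston)
Marden: 24  (via Neston)
Garth: 28  (via Marden)
Varne: 30  (via Garth)
Wendle: 36  (via Garth)
Hale: 37  (via Irby)
Arlen: 41  (via Marden)
Quorn: 46  (via Hale)
Shortest route: Neston → Irby → Hale → Quorn = 46 min.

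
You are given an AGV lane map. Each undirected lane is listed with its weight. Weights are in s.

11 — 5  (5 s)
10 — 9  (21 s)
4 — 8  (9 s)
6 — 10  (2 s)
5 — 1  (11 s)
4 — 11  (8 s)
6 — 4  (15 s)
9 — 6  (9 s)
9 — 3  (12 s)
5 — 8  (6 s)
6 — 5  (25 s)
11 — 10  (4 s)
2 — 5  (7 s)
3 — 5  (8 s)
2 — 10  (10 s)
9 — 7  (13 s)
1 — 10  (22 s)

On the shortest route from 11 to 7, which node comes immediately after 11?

Compare a few routes:
11 - 10 - 6 - 9 - 7: 4+2+9+13 = 28
11 - 4 - 6 - 9 - 7: 8+15+9+13 = 45
11 - 10 - 9 - 7: 4+21+13 = 38
11 - 5 - 3 - 9 - 7: 5+8+12+13 = 38
The minimum is 28 s via 11 - 10 - 6 - 9 - 7.
So from 11 the first move is to 10.

10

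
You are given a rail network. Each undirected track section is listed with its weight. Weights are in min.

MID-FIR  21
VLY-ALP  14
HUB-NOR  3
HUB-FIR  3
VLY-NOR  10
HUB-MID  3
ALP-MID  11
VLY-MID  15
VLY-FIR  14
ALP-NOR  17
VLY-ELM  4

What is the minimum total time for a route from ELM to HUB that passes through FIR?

Shortest ELM→FIR: ELM → VLY → FIR = 18
Shortest FIR→HUB: FIR → HUB = 3
Total via FIR: 18 + 3 = 21 min.

21 min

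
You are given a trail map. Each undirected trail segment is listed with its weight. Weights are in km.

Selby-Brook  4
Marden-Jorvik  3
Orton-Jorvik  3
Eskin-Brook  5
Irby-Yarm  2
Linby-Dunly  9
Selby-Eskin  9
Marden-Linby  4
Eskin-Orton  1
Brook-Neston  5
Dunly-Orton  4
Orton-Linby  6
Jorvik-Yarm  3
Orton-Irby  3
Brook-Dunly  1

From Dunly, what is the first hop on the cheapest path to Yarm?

Orton

Candidate routes:
Dunly → Orton → Jorvik → Yarm: 4+3+3 = 10
Dunly → Orton → Irby → Yarm: 4+3+2 = 9
Dunly → Brook → Eskin → Orton → Jorvik → Yarm: 1+5+1+3+3 = 13
Dunly → Brook → Eskin → Orton → Irby → Yarm: 1+5+1+3+2 = 12
The minimum is 9 km via Dunly → Orton → Irby → Yarm.
So from Dunly the first move is to Orton.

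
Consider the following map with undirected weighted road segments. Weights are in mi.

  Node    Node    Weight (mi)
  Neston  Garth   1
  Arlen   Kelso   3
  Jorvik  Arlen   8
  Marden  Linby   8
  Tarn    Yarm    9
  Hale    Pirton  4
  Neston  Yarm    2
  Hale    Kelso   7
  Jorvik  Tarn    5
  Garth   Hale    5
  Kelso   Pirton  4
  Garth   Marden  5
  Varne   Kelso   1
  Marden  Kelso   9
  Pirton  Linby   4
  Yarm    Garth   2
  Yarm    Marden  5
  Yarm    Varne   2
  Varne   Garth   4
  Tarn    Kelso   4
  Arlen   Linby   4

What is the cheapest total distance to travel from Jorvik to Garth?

14 mi

Settle nodes by increasing distance from Jorvik:
Jorvik: 0
Tarn: 5  (via Jorvik)
Arlen: 8  (via Jorvik)
Kelso: 9  (via Tarn)
Varne: 10  (via Kelso)
Yarm: 12  (via Varne)
Linby: 12  (via Arlen)
Pirton: 13  (via Kelso)
Garth: 14  (via Varne)
Shortest route: Jorvik → Tarn → Kelso → Varne → Garth = 14 mi.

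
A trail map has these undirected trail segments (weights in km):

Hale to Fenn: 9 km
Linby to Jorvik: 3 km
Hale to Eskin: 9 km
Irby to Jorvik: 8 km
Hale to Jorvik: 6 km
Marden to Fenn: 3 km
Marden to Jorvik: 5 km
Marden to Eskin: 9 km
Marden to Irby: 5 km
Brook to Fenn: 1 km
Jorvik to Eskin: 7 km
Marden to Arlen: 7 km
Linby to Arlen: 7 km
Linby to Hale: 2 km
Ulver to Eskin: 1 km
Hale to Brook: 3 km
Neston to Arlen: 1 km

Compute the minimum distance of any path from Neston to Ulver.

18 km

Enumerating some paths:
Neston - Arlen - Marden - Eskin - Ulver: 1+7+9+1 = 18
Neston - Arlen - Linby - Hale - Eskin - Ulver: 1+7+2+9+1 = 20
Neston - Arlen - Linby - Jorvik - Eskin - Ulver: 1+7+3+7+1 = 19
Cheapest is Neston - Arlen - Marden - Eskin - Ulver at 18 km.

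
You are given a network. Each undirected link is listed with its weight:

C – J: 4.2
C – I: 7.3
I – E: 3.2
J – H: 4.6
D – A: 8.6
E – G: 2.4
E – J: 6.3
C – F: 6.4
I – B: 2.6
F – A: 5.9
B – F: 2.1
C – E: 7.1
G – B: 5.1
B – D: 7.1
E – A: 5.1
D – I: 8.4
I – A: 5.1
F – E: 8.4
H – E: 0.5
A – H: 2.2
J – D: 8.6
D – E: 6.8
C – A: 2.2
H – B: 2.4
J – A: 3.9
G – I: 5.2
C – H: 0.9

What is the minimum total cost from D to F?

Shortest distances from D:
D: 0
E: 6.8  (via D)
B: 7.1  (via D)
H: 7.3  (via E)
C: 8.2  (via H)
I: 8.4  (via D)
A: 8.6  (via D)
J: 8.6  (via D)
F: 9.2  (via B)
Shortest route: D → B → F = 9.2.

9.2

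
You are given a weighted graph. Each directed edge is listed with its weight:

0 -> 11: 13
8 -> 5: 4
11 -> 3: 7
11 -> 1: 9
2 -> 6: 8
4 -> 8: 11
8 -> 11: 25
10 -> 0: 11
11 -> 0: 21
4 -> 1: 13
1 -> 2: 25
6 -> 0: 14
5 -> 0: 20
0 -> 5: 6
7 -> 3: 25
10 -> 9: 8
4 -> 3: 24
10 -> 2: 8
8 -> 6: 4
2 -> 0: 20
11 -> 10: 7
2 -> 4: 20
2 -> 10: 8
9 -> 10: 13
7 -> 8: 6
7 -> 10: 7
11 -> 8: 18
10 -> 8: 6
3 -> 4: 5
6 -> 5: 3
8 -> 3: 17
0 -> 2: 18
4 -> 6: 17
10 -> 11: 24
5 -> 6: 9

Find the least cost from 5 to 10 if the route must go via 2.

46

Best 5 to 2: 5 → 0 → 2 costing 38
Best 2 to 10: 2 → 10 costing 8
Total via 2: 38 + 8 = 46.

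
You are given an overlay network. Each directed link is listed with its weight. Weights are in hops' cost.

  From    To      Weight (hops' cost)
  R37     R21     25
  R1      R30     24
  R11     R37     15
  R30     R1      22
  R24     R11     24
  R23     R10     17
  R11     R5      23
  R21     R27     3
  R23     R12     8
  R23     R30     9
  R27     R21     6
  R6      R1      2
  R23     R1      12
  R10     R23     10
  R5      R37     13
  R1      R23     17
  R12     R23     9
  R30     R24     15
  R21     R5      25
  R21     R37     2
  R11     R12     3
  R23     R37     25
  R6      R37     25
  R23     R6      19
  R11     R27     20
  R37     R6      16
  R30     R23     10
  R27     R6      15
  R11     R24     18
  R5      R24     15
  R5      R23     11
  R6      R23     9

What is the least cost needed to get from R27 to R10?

Compare a few routes:
R27 → R21 → R37 → R6 → R23 → R10: 6+2+16+9+17 = 50
R27 → R6 → R23 → R10: 15+9+17 = 41
R27 → R6 → R1 → R23 → R10: 15+2+17+17 = 51
R27 → R21 → R5 → R23 → R10: 6+25+11+17 = 59
The minimum is 41 hops' cost via R27 → R6 → R23 → R10.

41 hops' cost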